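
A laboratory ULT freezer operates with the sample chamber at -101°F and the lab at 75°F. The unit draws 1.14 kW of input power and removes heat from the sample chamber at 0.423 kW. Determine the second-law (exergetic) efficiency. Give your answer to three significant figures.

COP_actual = Q̇_C/Ẇ = 0.4230/1.140 = 0.3711.
In absolute terms T_C = 199.26 K and T_H = 297.04 K, so ΔT = 97.78 K.
COP_Carnot = T_C/ΔT = 199.26/97.78 = 2.038.
η_II = COP_actual/COP_Carnot = 0.3711/2.038 = 0.1821.

0.182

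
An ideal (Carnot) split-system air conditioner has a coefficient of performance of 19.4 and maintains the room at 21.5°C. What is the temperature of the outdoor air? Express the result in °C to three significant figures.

COP_R = T_C/(T_H − T_C) gives T_H − T_C = T_C/COP.
With T_C = 294.65 K, T_H = 294.65 × (1 + 1/19.4) = 309.84 K.
Converting, 309.84 K = 36.69°C.

36.7 °C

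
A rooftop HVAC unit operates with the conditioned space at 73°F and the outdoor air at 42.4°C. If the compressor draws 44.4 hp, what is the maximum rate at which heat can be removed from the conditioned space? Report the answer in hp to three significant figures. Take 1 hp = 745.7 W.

In absolute terms T_C = 295.93 K and T_H = 315.55 K, so ΔT = 19.62 K.
COP_Carnot = T_C/ΔT = 295.93/19.62 = 15.08.
Q̇_max = COP_Carnot × Ẇ = 15.08 × 44.40 hp = 669.6 hp.

670 hp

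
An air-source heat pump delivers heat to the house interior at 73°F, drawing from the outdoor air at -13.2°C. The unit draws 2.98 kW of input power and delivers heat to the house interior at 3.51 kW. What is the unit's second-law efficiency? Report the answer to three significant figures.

COP_actual = Q̇_H/Ẇ = 3.510/2.980 = 1.178.
In absolute terms T_C = 259.95 K and T_H = 295.93 K, so ΔT = 35.98 K.
COP_Carnot = T_H/ΔT = 295.93/35.98 = 8.225.
η_II = COP_actual/COP_Carnot = 1.178/8.225 = 0.1432.

0.143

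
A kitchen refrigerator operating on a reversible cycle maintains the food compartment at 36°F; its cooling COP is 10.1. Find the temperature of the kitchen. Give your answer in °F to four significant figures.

COP_R = T_C/(T_H − T_C) gives T_H − T_C = T_C/COP.
With T_C = 275.37 K, T_H = 275.37 × (1 + 1/10.1) = 302.64 K.
Converting, 302.64 K = 85.08°F.

85.08 °F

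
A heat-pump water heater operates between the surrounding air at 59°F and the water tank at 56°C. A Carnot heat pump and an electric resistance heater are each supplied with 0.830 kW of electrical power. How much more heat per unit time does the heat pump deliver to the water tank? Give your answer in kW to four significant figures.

In absolute terms T_C = 288.15 K and T_H = 329.15 K, so ΔT = 41.00 K.
COP_Carnot = T_H/ΔT = 329.15/41.00 = 8.028.
The heat pump delivers Q̇_H = COP × Ẇ = 6.663 kW; the resistance heater delivers Ẇ = 0.8300 kW.
Extra = (COP − 1)·Ẇ = 5.833 kW.

5.833 kW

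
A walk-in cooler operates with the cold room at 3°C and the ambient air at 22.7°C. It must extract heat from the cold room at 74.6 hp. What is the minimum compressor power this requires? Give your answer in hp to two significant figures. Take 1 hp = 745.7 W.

In absolute terms T_C = 276.15 K and T_H = 295.85 K, so ΔT = 19.70 K.
COP_Carnot = T_C/ΔT = 276.15/19.70 = 14.02.
Ẇ_min = Q̇/COP_Carnot = 74.60/14.02 = 5.322 hp.

5.3 hp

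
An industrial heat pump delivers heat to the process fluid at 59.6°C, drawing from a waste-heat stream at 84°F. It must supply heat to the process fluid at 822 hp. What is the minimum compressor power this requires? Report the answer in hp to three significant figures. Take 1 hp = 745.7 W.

In absolute terms T_C = 302.04 K and T_H = 332.75 K, so ΔT = 30.71 K.
COP_Carnot = T_H/ΔT = 332.75/30.71 = 10.83.
Ẇ_min = Q̇/COP_Carnot = 822.0/10.83 = 75.87 hp.

75.9 hp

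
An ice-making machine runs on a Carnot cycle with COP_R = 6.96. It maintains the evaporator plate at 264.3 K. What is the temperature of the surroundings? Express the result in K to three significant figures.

COP_R = T_C/(T_H − T_C) gives T_H − T_C = T_C/COP.
With T_C = 264.30 K, T_H = 264.30 × (1 + 1/6.96) = 302.27 K.

302 K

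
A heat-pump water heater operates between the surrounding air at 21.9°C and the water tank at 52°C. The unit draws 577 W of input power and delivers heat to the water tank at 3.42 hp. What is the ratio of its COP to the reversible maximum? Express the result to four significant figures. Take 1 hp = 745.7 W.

0.4092

Converting, Q̇_H = 3.420 hp = 2550 W, so COP_actual = Q̇_H/Ẇ = 2550/577.0 = 4.420.
In absolute terms T_C = 295.05 K and T_H = 325.15 K, so ΔT = 30.10 K.
COP_Carnot = T_H/ΔT = 325.15/30.10 = 10.80.
η_II = COP_actual/COP_Carnot = 4.420/10.80 = 0.4092.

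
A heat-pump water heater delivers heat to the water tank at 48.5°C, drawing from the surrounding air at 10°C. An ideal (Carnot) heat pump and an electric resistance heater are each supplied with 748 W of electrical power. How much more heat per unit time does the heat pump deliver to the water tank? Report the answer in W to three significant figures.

In absolute terms T_C = 283.15 K and T_H = 321.65 K, so ΔT = 38.50 K.
COP_Carnot = T_H/ΔT = 321.65/38.50 = 8.355.
The heat pump delivers Q̇_H = COP × Ẇ = 6249 W; the resistance heater delivers Ẇ = 748.0 W.
Extra = (COP − 1)·Ẇ = 5501 W.

5500 W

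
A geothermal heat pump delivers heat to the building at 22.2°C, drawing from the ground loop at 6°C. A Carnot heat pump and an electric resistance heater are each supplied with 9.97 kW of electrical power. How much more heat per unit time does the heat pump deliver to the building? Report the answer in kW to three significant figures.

172 kW

In absolute terms T_C = 279.15 K and T_H = 295.35 K, so ΔT = 16.20 K.
COP_Carnot = T_H/ΔT = 295.35/16.20 = 18.23.
The heat pump delivers Q̇_H = COP × Ẇ = 181.8 kW; the resistance heater delivers Ẇ = 9.970 kW.
Extra = (COP − 1)·Ẇ = 171.8 kW.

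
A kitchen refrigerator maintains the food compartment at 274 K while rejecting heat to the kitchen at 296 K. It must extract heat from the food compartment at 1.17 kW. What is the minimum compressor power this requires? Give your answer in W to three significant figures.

93.9 W

The reservoir spacing is ΔT = 296 − 274 = 22.00 K.
COP_Carnot = T_C/ΔT = 274.00/22.00 = 12.45.
Ẇ_min = Q̇/COP_Carnot = 1.170/12.45 = 0.09394 kW = 93.94 W.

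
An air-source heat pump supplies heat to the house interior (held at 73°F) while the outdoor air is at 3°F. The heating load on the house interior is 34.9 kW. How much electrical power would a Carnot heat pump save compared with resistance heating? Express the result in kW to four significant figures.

30.31 kW

In absolute terms T_C = 257.04 K and T_H = 295.93 K, so ΔT = 38.89 K.
COP_Carnot = T_H/ΔT = 295.93/38.89 = 7.610.
Resistance heating needs Ẇ_res = Q̇_H = 34.90 kW; the reversible heat pump needs only Ẇ_hp = Q̇_H/COP = 4.586 kW.
Saving = 34.90 − 4.586 = 30.31 kW.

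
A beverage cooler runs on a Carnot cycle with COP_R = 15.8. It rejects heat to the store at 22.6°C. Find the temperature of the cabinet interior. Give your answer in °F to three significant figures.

For a Carnot refrigerator COP_R = T_C/(T_H − T_C), so T_C = COP·T_H/(1 + COP).
With T_H = 295.75 K, T_C = 15.8 × 295.75/16.80 = 278.15 K.
Converting, 278.15 K = 40.99°F.

41.0 °F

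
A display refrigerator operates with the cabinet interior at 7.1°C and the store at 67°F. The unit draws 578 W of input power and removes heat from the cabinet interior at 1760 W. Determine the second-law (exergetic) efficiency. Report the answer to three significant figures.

COP_actual = Q̇_C/Ẇ = 1760/578.0 = 3.045.
In absolute terms T_C = 280.25 K and T_H = 292.59 K, so ΔT = 12.34 K.
COP_Carnot = T_C/ΔT = 280.25/12.34 = 22.70.
η_II = COP_actual/COP_Carnot = 3.045/22.70 = 0.1341.

0.134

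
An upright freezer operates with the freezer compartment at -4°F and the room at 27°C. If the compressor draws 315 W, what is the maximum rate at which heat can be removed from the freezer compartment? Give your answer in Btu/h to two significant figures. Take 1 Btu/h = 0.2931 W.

5800 Btu/h

In absolute terms T_C = 253.15 K and T_H = 300.15 K, so ΔT = 47.00 K.
COP_Carnot = T_C/ΔT = 253.15/47.00 = 5.386.
Q̇_max = COP_Carnot × Ẇ = 5.386 × 315.0 W = 1697 W = 5789 Btu/h.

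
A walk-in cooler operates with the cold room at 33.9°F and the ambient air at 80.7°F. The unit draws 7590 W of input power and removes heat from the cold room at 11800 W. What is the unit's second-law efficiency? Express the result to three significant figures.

COP_actual = Q̇_C/Ẇ = 11800/7590 = 1.555.
In absolute terms T_C = 274.21 K and T_H = 300.21 K, so ΔT = 26.00 K.
COP_Carnot = T_C/ΔT = 274.21/26.00 = 10.55.
η_II = COP_actual/COP_Carnot = 1.555/10.55 = 0.1474.

0.147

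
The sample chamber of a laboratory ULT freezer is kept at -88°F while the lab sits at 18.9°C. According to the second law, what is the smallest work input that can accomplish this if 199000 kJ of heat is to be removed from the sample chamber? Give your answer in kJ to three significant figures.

82500 kJ

In absolute terms T_C = 206.48 K and T_H = 292.05 K, so ΔT = 85.57 K.
The reversible limit is COP_R = T_C/ΔT = 2.413, so W_min = Q_C/COP = Q_C·ΔT/T_C.
W_min = 199000 × 85.57/206.48 = 82470 kJ.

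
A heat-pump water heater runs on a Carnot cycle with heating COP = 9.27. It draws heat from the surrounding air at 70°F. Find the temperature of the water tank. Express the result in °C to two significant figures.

57 °C

COP_HP = T_H/(T_H − T_C) rearranges to T_H = COP·T_C/(COP − 1).
With T_C = 294.26 K, T_H = 9.27 × 294.26/8.270 = 329.84 K.
Converting, 329.84 K = 56.69°C.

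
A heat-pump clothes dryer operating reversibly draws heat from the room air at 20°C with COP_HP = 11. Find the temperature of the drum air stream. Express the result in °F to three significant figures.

121 °F

COP_HP = T_H/(T_H − T_C) rearranges to T_H = COP·T_C/(COP − 1).
With T_C = 293.15 K, T_H = 11 × 293.15/10.00 = 322.46 K.
Converting, 322.46 K = 120.77°F.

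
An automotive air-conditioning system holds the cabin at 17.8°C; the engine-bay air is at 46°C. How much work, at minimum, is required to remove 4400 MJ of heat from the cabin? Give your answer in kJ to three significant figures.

In absolute terms T_C = 290.95 K and T_H = 319.15 K, so ΔT = 28.20 K.
The reversible limit is COP_R = T_C/ΔT = 10.32, so W_min = Q_C/COP = Q_C·ΔT/T_C.
W_min = 4400 × 28.20/290.95 = 426.5 MJ = 426500 kJ.

426000 kJ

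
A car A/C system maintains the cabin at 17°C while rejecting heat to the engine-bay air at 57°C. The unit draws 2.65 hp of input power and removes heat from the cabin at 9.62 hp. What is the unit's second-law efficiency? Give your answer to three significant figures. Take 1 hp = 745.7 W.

0.500

COP_actual = Q̇_C/Ẇ = 9.620/2.650 = 3.630.
In absolute terms T_C = 290.15 K and T_H = 330.15 K, so ΔT = 40.00 K.
COP_Carnot = T_C/ΔT = 290.15/40.00 = 7.254.
η_II = COP_actual/COP_Carnot = 3.630/7.254 = 0.5005.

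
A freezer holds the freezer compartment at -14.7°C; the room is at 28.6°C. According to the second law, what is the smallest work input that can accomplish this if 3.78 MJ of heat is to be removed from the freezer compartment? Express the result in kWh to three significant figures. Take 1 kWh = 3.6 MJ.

0.176 kWh

In absolute terms T_C = 258.45 K and T_H = 301.75 K, so ΔT = 43.30 K.
The reversible limit is COP_R = T_C/ΔT = 5.969, so W_min = Q_C/COP = Q_C·ΔT/T_C.
W_min = 3.780 × 43.30/258.45 = 0.6333 MJ = 0.1759 kWh.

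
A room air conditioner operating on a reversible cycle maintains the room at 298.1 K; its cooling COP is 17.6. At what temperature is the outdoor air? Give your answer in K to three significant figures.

315 K

COP_R = T_C/(T_H − T_C) gives T_H − T_C = T_C/COP.
With T_C = 298.10 K, T_H = 298.10 × (1 + 1/17.6) = 315.04 K.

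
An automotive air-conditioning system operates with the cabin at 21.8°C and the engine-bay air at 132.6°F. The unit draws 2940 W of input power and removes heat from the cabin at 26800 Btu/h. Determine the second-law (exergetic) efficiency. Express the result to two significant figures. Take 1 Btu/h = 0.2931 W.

0.31

Converting, Q̇_C = 26800 Btu/h = 7855 W, so COP_actual = Q̇_C/Ẇ = 7855/2940 = 2.672.
In absolute terms T_C = 294.95 K and T_H = 329.04 K, so ΔT = 34.09 K.
COP_Carnot = T_C/ΔT = 294.95/34.09 = 8.652.
η_II = COP_actual/COP_Carnot = 2.672/8.652 = 0.3088.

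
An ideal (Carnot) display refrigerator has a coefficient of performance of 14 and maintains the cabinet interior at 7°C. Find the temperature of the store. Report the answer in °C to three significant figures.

27.0 °C

COP_R = T_C/(T_H − T_C) gives T_H − T_C = T_C/COP.
With T_C = 280.15 K, T_H = 280.15 × (1 + 1/14) = 300.16 K.
Converting, 300.16 K = 27.01°C.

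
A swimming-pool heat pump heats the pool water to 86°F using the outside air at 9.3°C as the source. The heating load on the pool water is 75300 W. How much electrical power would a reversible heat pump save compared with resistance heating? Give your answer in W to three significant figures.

70200 W

In absolute terms T_C = 282.45 K and T_H = 303.15 K, so ΔT = 20.70 K.
COP_Carnot = T_H/ΔT = 303.15/20.70 = 14.64.
Resistance heating needs Ẇ_res = Q̇_H = 75300 W; the reversible heat pump needs only Ẇ_hp = Q̇_H/COP = 5142 W.
Saving = 75300 − 5142 = 70160 W.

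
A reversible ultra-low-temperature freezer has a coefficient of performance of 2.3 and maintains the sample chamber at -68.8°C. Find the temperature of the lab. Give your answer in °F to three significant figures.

COP_R = T_C/(T_H − T_C) gives T_H − T_C = T_C/COP.
With T_C = 204.35 K, T_H = 204.35 × (1 + 1/2.3) = 293.20 K.
Converting, 293.20 K = 68.09°F.

68.1 °F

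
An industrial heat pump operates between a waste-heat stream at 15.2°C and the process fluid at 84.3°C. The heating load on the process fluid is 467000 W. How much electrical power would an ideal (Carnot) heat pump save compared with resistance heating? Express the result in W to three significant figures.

In absolute terms T_C = 288.35 K and T_H = 357.45 K, so ΔT = 69.10 K.
COP_Carnot = T_H/ΔT = 357.45/69.10 = 5.173.
Resistance heating needs Ẇ_res = Q̇_H = 467000 W; the reversible heat pump needs only Ẇ_hp = Q̇_H/COP = 90280 W.
Saving = 467000 − 90280 = 376700 W.

377000 W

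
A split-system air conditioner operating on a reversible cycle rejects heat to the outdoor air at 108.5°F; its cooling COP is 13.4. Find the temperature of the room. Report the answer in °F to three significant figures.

For a Carnot refrigerator COP_R = T_C/(T_H − T_C), so T_C = COP·T_H/(1 + COP).
With T_H = 315.65 K, T_C = 13.4 × 315.65/14.40 = 293.73 K.
Converting, 293.73 K = 69.04°F.

69.0 °F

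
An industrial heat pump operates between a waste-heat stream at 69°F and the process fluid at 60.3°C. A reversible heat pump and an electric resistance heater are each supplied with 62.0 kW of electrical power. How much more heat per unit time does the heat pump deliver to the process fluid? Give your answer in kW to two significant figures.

In absolute terms T_C = 293.71 K and T_H = 333.45 K, so ΔT = 39.74 K.
COP_Carnot = T_H/ΔT = 333.45/39.74 = 8.390.
The heat pump delivers Q̇_H = COP × Ẇ = 520.2 kW; the resistance heater delivers Ẇ = 62.00 kW.
Extra = (COP − 1)·Ẇ = 458.2 kW.

460 kW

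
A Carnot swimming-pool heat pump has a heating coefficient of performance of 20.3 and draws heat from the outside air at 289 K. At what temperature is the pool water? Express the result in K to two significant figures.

COP_HP = T_H/(T_H − T_C) rearranges to T_H = COP·T_C/(COP − 1).
With T_C = 289.00 K, T_H = 20.3 × 289.00/19.30 = 303.97 K.

300 K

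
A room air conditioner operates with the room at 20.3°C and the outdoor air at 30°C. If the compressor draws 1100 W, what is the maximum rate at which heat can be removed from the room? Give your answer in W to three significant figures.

33300 W

In absolute terms T_C = 293.45 K and T_H = 303.15 K, so ΔT = 9.700 K.
COP_Carnot = T_C/ΔT = 293.45/9.700 = 30.25.
Q̇_max = COP_Carnot × Ẇ = 30.25 × 1100 W = 33280 W.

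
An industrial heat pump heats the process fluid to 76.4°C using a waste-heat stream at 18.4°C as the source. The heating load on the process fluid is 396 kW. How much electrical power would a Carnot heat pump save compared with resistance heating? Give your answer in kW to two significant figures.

330 kW

In absolute terms T_C = 291.55 K and T_H = 349.55 K, so ΔT = 58.00 K.
COP_Carnot = T_H/ΔT = 349.55/58.00 = 6.027.
Resistance heating needs Ẇ_res = Q̇_H = 396.0 kW; the reversible heat pump needs only Ẇ_hp = Q̇_H/COP = 65.71 kW.
Saving = 396.0 − 65.71 = 330.3 kW.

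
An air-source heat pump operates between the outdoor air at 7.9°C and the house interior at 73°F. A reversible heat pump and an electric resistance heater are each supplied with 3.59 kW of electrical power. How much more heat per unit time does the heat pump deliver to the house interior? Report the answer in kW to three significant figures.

In absolute terms T_C = 281.05 K and T_H = 295.93 K, so ΔT = 14.88 K.
COP_Carnot = T_H/ΔT = 295.93/14.88 = 19.89.
The heat pump delivers Q̇_H = COP × Ẇ = 71.41 kW; the resistance heater delivers Ẇ = 3.590 kW.
Extra = (COP − 1)·Ẇ = 67.82 kW.

67.8 kW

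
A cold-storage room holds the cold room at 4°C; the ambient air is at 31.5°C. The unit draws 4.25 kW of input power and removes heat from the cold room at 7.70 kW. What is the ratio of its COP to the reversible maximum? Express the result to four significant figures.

0.1798

COP_actual = Q̇_C/Ẇ = 7.700/4.250 = 1.812.
In absolute terms T_C = 277.15 K and T_H = 304.65 K, so ΔT = 27.50 K.
COP_Carnot = T_C/ΔT = 277.15/27.50 = 10.08.
η_II = COP_actual/COP_Carnot = 1.812/10.08 = 0.1798.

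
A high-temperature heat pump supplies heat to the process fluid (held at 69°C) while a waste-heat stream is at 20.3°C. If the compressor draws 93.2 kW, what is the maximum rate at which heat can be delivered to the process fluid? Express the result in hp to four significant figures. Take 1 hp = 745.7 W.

In absolute terms T_C = 293.45 K and T_H = 342.15 K, so ΔT = 48.70 K.
COP_Carnot = T_H/ΔT = 342.15/48.70 = 7.026.
Q̇_max = COP_Carnot × Ẇ = 7.026 × 93.20 kW = 654.8 kW = 878.1 hp.

878.1 hp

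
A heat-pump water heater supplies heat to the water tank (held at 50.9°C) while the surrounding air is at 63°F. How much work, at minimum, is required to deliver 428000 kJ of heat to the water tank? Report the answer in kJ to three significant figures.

In absolute terms T_C = 290.37 K and T_H = 324.05 K, so ΔT = 33.68 K.
The reversible limit is COP_HP = T_H/ΔT = 9.622, so W_min = Q_H/COP = Q_H·ΔT/T_H.
W_min = 428000 × 33.68/324.05 = 44480 kJ.

44500 kJ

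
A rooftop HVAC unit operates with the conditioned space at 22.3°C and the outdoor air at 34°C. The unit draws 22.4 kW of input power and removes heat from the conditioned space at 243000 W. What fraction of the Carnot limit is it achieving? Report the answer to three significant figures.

0.430

Converting, Q̇_C = 243000 W = 243.0 kW, so COP_actual = Q̇_C/Ẇ = 243.0/22.40 = 10.85.
In absolute terms T_C = 295.45 K and T_H = 307.15 K, so ΔT = 11.70 K.
COP_Carnot = T_C/ΔT = 295.45/11.70 = 25.25.
η_II = COP_actual/COP_Carnot = 10.85/25.25 = 0.4296.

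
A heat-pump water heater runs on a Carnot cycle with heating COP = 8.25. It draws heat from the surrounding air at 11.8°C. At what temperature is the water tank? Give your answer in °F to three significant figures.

COP_HP = T_H/(T_H − T_C) rearranges to T_H = COP·T_C/(COP − 1).
With T_C = 284.95 K, T_H = 8.25 × 284.95/7.250 = 324.25 K.
Converting, 324.25 K = 123.99°F.

124 °F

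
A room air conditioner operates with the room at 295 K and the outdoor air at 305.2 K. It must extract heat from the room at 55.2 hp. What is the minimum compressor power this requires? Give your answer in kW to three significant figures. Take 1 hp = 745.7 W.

The reservoir spacing is ΔT = 305.2 − 295 = 10.20 K.
COP_Carnot = T_C/ΔT = 295.00/10.20 = 28.92.
Ẇ_min = Q̇/COP_Carnot = 55.20/28.92 = 1.909 hp = 1.423 kW.

1.42 kW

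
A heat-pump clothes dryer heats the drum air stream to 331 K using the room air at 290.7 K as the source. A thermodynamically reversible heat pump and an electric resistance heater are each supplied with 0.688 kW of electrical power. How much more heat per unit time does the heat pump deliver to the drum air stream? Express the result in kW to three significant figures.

The reservoir spacing is ΔT = 331 − 290.7 = 40.30 K.
COP_Carnot = T_H/ΔT = 331.00/40.30 = 8.213.
The heat pump delivers Q̇_H = COP × Ẇ = 5.651 kW; the resistance heater delivers Ẇ = 0.6880 kW.
Extra = (COP − 1)·Ẇ = 4.963 kW.

4.96 kW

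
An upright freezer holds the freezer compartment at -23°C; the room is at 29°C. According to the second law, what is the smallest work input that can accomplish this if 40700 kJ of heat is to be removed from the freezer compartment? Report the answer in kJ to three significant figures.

8460 kJ

In absolute terms T_C = 250.15 K and T_H = 302.15 K, so ΔT = 52.00 K.
The reversible limit is COP_R = T_C/ΔT = 4.811, so W_min = Q_C/COP = Q_C·ΔT/T_C.
W_min = 40700 × 52.00/250.15 = 8461 kJ.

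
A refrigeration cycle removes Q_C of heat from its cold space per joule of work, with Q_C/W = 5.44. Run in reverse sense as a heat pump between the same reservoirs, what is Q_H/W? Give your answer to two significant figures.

6.4

The first law on one cycle gives Q_H = Q_C + W, so Q_H/W = Q_C/W + 1.
COP_HP = COP_R + 1 = 5.44 + 1 = 6.44.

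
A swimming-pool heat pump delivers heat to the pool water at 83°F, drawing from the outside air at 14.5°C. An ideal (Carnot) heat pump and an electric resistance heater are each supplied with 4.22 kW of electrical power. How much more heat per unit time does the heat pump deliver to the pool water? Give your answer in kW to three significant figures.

In absolute terms T_C = 287.65 K and T_H = 301.48 K, so ΔT = 13.83 K.
COP_Carnot = T_H/ΔT = 301.48/13.83 = 21.79.
The heat pump delivers Q̇_H = COP × Ẇ = 91.97 kW; the resistance heater delivers Ẇ = 4.220 kW.
Extra = (COP − 1)·Ẇ = 87.75 kW.

87.8 kW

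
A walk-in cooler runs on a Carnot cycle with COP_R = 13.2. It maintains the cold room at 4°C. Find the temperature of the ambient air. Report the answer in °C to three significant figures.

25.0 °C

COP_R = T_C/(T_H − T_C) gives T_H − T_C = T_C/COP.
With T_C = 277.15 K, T_H = 277.15 × (1 + 1/13.2) = 298.15 K.
Converting, 298.15 K = 25.00°C.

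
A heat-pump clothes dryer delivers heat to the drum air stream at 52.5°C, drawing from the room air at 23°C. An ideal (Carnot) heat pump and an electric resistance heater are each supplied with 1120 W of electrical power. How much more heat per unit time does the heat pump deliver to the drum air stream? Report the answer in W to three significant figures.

In absolute terms T_C = 296.15 K and T_H = 325.65 K, so ΔT = 29.50 K.
COP_Carnot = T_H/ΔT = 325.65/29.50 = 11.04.
The heat pump delivers Q̇_H = COP × Ẇ = 12360 W; the resistance heater delivers Ẇ = 1120 W.
Extra = (COP − 1)·Ẇ = 11240 W.

11200 W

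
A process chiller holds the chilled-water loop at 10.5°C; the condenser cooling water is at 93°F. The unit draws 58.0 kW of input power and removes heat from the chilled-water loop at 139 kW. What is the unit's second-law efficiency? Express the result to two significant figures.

0.20

COP_actual = Q̇_C/Ẇ = 139.0/58.00 = 2.397.
In absolute terms T_C = 283.65 K and T_H = 307.04 K, so ΔT = 23.39 K.
COP_Carnot = T_C/ΔT = 283.65/23.39 = 12.13.
η_II = COP_actual/COP_Carnot = 2.397/12.13 = 0.1976.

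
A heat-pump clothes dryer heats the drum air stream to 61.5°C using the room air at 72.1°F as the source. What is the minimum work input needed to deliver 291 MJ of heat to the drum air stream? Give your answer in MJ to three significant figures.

In absolute terms T_C = 295.43 K and T_H = 334.65 K, so ΔT = 39.22 K.
The reversible limit is COP_HP = T_H/ΔT = 8.532, so W_min = Q_H/COP = Q_H·ΔT/T_H.
W_min = 291.0 × 39.22/334.65 = 34.11 MJ.

34.1 MJ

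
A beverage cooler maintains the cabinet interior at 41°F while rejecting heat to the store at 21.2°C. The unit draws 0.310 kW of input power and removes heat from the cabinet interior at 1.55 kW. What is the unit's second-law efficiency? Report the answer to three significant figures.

0.291

COP_actual = Q̇_C/Ẇ = 1.550/0.3100 = 5.000.
In absolute terms T_C = 278.15 K and T_H = 294.35 K, so ΔT = 16.20 K.
COP_Carnot = T_C/ΔT = 278.15/16.20 = 17.17.
η_II = COP_actual/COP_Carnot = 5.000/17.17 = 0.2912.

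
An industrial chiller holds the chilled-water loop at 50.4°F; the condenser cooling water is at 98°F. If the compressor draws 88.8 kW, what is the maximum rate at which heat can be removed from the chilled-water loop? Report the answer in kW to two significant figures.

In absolute terms T_C = 283.37 K and T_H = 309.82 K, so ΔT = 26.44 K.
COP_Carnot = T_C/ΔT = 283.37/26.44 = 10.72.
Q̇_max = COP_Carnot × Ẇ = 10.72 × 88.80 kW = 951.6 kW.

950 kW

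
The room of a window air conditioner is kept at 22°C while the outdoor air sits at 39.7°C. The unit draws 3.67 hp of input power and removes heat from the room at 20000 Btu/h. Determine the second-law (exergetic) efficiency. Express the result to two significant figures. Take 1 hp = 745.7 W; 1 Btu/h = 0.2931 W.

0.13

Converting, Q̇_C = 20000 Btu/h = 7.861 hp, so COP_actual = Q̇_C/Ẇ = 7.861/3.670 = 2.142.
In absolute terms T_C = 295.15 K and T_H = 312.85 K, so ΔT = 17.70 K.
COP_Carnot = T_C/ΔT = 295.15/17.70 = 16.68.
η_II = COP_actual/COP_Carnot = 2.142/16.68 = 0.1285.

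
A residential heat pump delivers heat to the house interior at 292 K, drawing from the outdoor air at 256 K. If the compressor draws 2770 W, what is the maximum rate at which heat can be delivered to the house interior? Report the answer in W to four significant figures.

22470 W

The reservoir spacing is ΔT = 292 − 256 = 36.00 K.
COP_Carnot = T_H/ΔT = 292.00/36.00 = 8.111.
Q̇_max = COP_Carnot × Ẇ = 8.111 × 2770 W = 22470 W.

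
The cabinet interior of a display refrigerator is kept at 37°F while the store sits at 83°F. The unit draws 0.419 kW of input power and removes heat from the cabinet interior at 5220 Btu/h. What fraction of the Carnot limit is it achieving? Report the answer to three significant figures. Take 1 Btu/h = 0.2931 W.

0.338

Converting, Q̇_C = 5220 Btu/h = 1.530 kW, so COP_actual = Q̇_C/Ẇ = 1.530/0.4190 = 3.652.
In absolute terms T_C = 275.93 K and T_H = 301.48 K, so ΔT = 25.56 K.
COP_Carnot = T_C/ΔT = 275.93/25.56 = 10.80.
η_II = COP_actual/COP_Carnot = 3.652/10.80 = 0.3382.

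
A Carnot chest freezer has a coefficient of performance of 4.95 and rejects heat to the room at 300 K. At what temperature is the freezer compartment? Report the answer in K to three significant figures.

For a Carnot refrigerator COP_R = T_C/(T_H − T_C), so T_C = COP·T_H/(1 + COP).
With T_H = 300.00 K, T_C = 4.95 × 300.00/5.950 = 249.58 K.

250 K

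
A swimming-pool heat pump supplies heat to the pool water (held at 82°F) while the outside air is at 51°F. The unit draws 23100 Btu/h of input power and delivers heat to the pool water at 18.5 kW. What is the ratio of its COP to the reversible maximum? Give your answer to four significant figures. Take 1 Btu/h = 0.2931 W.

Converting, Q̇_H = 18.50 kW = 63120 Btu/h, so COP_actual = Q̇_H/Ẇ = 63120/23100 = 2.732.
In absolute terms T_C = 283.71 K and T_H = 300.93 K, so ΔT = 17.22 K.
COP_Carnot = T_H/ΔT = 300.93/17.22 = 17.47.
η_II = COP_actual/COP_Carnot = 2.732/17.47 = 0.1564.

0.1564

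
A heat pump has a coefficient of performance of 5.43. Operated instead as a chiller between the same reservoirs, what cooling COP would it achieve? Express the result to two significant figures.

Since Q_H = Q_C + W for any cycle, COP_R = Q_C/W = Q_H/W − 1.
COP_R = 5.43 − 1 = 4.43.

4.4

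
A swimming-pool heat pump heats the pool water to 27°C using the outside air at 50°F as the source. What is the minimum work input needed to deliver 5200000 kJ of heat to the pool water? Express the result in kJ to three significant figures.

In absolute terms T_C = 283.15 K and T_H = 300.15 K, so ΔT = 17.00 K.
The reversible limit is COP_HP = T_H/ΔT = 17.66, so W_min = Q_H/COP = Q_H·ΔT/T_H.
W_min = 5200000 × 17.00/300.15 = 294500 kJ.

295000 kJ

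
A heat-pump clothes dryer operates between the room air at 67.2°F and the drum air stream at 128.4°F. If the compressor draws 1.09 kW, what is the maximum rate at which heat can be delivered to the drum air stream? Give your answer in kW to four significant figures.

10.47 kW

In absolute terms T_C = 292.71 K and T_H = 326.71 K, so ΔT = 34.00 K.
COP_Carnot = T_H/ΔT = 326.71/34.00 = 9.609.
Q̇_max = COP_Carnot × Ẇ = 9.609 × 1.090 kW = 10.47 kW.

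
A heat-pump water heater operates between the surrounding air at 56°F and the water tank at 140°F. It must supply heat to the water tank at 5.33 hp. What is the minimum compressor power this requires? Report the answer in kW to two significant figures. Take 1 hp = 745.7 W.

0.56 kW

In absolute terms T_C = 286.48 K and T_H = 333.15 K, so ΔT = 46.67 K.
COP_Carnot = T_H/ΔT = 333.15/46.67 = 7.139.
Ẇ_min = Q̇/COP_Carnot = 5.330/7.139 = 0.7466 hp = 0.5567 kW.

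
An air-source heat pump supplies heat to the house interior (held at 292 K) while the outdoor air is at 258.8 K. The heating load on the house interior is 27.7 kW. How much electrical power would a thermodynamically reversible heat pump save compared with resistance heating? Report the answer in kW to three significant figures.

The reservoir spacing is ΔT = 292 − 258.8 = 33.20 K.
COP_Carnot = T_H/ΔT = 292.00/33.20 = 8.795.
Resistance heating needs Ẇ_res = Q̇_H = 27.70 kW; the reversible heat pump needs only Ẇ_hp = Q̇_H/COP = 3.149 kW.
Saving = 27.70 − 3.149 = 24.55 kW.

24.6 kW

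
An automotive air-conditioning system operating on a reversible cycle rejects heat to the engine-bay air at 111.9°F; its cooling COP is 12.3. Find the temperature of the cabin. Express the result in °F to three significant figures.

68.9 °F

For a Carnot refrigerator COP_R = T_C/(T_H − T_C), so T_C = COP·T_H/(1 + COP).
With T_H = 317.54 K, T_C = 12.3 × 317.54/13.30 = 293.66 K.
Converting, 293.66 K = 68.92°F.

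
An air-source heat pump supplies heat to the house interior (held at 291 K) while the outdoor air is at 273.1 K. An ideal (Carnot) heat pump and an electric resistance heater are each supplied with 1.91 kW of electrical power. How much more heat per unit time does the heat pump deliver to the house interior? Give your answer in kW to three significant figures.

29.1 kW

The reservoir spacing is ΔT = 291 − 273.1 = 17.90 K.
COP_Carnot = T_H/ΔT = 291.00/17.90 = 16.26.
The heat pump delivers Q̇_H = COP × Ẇ = 31.05 kW; the resistance heater delivers Ẇ = 1.910 kW.
Extra = (COP − 1)·Ẇ = 29.14 kW.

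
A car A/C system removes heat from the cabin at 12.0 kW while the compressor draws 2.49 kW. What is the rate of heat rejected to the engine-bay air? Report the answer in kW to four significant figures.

14.49 kW

For a cyclic device the first law requires Q̇_H = Q̇_C + Ẇ.
Q̇_H = Q̇_C + Ẇ = 14.49 kW.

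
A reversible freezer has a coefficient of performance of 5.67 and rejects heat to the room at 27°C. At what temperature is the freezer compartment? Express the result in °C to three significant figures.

For a Carnot refrigerator COP_R = T_C/(T_H − T_C), so T_C = COP·T_H/(1 + COP).
With T_H = 300.15 K, T_C = 5.67 × 300.15/6.670 = 255.15 K.
Converting, 255.15 K = -18.00°C.

-18.0 °C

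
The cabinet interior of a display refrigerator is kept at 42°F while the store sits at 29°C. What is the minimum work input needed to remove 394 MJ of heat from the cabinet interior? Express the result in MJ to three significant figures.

33.1 MJ

In absolute terms T_C = 278.71 K and T_H = 302.15 K, so ΔT = 23.44 K.
The reversible limit is COP_R = T_C/ΔT = 11.89, so W_min = Q_C/COP = Q_C·ΔT/T_C.
W_min = 394.0 × 23.44/278.71 = 33.14 MJ.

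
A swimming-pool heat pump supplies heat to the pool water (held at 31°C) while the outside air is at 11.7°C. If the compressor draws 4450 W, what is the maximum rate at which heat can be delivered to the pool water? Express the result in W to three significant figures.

70100 W

In absolute terms T_C = 284.85 K and T_H = 304.15 K, so ΔT = 19.30 K.
COP_Carnot = T_H/ΔT = 304.15/19.30 = 15.76.
Q̇_max = COP_Carnot × Ẇ = 15.76 × 4450 W = 70130 W.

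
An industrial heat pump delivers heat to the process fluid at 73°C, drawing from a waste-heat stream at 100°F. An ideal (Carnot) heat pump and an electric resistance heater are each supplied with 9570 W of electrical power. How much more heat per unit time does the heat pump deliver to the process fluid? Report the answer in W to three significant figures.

In absolute terms T_C = 310.93 K and T_H = 346.15 K, so ΔT = 35.22 K.
COP_Carnot = T_H/ΔT = 346.15/35.22 = 9.828.
The heat pump delivers Q̇_H = COP × Ẇ = 94050 W; the resistance heater delivers Ẇ = 9570 W.
Extra = (COP − 1)·Ẇ = 84480 W.

84500 W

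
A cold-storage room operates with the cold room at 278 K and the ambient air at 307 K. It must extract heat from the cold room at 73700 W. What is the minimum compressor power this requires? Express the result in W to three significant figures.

7690 W

The reservoir spacing is ΔT = 307 − 278 = 29.00 K.
COP_Carnot = T_C/ΔT = 278.00/29.00 = 9.586.
Ẇ_min = Q̇/COP_Carnot = 73700/9.586 = 7688 W.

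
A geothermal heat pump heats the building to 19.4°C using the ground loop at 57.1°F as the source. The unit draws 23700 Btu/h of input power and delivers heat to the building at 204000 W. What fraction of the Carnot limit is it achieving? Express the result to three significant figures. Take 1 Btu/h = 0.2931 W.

0.548

Converting, Q̇_H = 204000 W = 696000 Btu/h, so COP_actual = Q̇_H/Ẇ = 696000/23700 = 29.37.
In absolute terms T_C = 287.09 K and T_H = 292.55 K, so ΔT = 5.456 K.
COP_Carnot = T_H/ΔT = 292.55/5.456 = 53.62.
η_II = COP_actual/COP_Carnot = 29.37/53.62 = 0.5477.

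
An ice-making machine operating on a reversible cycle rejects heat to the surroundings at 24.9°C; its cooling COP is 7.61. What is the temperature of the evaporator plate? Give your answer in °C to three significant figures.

-9.72 °C

For a Carnot refrigerator COP_R = T_C/(T_H − T_C), so T_C = COP·T_H/(1 + COP).
With T_H = 298.05 K, T_C = 7.61 × 298.05/8.610 = 263.43 K.
Converting, 263.43 K = -9.72°C.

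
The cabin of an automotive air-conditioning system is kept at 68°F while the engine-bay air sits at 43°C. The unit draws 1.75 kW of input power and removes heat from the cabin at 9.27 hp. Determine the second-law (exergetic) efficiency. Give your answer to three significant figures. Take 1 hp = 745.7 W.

Converting, Q̇_C = 9.270 hp = 6.913 kW, so COP_actual = Q̇_C/Ẇ = 6.913/1.750 = 3.950.
In absolute terms T_C = 293.15 K and T_H = 316.15 K, so ΔT = 23.00 K.
COP_Carnot = T_C/ΔT = 293.15/23.00 = 12.75.
η_II = COP_actual/COP_Carnot = 3.950/12.75 = 0.3099.

0.310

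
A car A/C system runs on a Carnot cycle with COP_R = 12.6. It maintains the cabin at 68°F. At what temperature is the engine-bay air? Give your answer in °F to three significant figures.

110 °F

COP_R = T_C/(T_H − T_C) gives T_H − T_C = T_C/COP.
With T_C = 293.15 K, T_H = 293.15 × (1 + 1/12.6) = 316.42 K.
Converting, 316.42 K = 109.88°F.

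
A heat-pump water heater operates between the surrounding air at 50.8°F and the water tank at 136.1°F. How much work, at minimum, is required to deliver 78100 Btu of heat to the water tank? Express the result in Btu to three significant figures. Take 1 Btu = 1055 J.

In absolute terms T_C = 283.59 K and T_H = 330.98 K, so ΔT = 47.39 K.
The reversible limit is COP_HP = T_H/ΔT = 6.984, so W_min = Q_H/COP = Q_H·ΔT/T_H.
W_min = 78100 × 47.39/330.98 = 11180 Btu.

11200 Btu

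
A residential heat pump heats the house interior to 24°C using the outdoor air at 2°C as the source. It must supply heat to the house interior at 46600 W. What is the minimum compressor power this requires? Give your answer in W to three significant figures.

3450 W

In absolute terms T_C = 275.15 K and T_H = 297.15 K, so ΔT = 22.00 K.
COP_Carnot = T_H/ΔT = 297.15/22.00 = 13.51.
Ẇ_min = Q̇/COP_Carnot = 46600/13.51 = 3450 W.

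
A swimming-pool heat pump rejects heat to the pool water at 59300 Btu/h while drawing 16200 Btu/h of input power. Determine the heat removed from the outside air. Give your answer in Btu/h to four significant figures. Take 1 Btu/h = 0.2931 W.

43100 Btu/h

For a cyclic device the first law requires Q̇_H = Q̇_C + Ẇ.
Q̇_C = Q̇_H − Ẇ = 43100 Btu/h.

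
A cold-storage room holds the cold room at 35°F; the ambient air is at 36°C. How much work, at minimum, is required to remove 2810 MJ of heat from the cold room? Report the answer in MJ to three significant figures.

351 MJ

In absolute terms T_C = 274.82 K and T_H = 309.15 K, so ΔT = 34.33 K.
The reversible limit is COP_R = T_C/ΔT = 8.004, so W_min = Q_C/COP = Q_C·ΔT/T_C.
W_min = 2810 × 34.33/274.82 = 351.1 MJ.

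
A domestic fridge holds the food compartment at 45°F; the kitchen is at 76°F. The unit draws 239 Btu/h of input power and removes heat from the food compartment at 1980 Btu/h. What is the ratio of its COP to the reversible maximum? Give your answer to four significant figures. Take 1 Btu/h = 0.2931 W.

0.5089

COP_actual = Q̇_C/Ẇ = 1980/239.0 = 8.285.
In absolute terms T_C = 280.37 K and T_H = 297.59 K, so ΔT = 17.22 K.
COP_Carnot = T_C/ΔT = 280.37/17.22 = 16.28.
η_II = COP_actual/COP_Carnot = 8.285/16.28 = 0.5089.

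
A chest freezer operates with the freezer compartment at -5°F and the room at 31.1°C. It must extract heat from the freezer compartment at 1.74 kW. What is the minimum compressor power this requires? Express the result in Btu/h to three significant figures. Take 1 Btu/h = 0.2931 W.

1210 Btu/h

In absolute terms T_C = 252.59 K and T_H = 304.25 K, so ΔT = 51.66 K.
COP_Carnot = T_C/ΔT = 252.59/51.66 = 4.890.
Ẇ_min = Q̇/COP_Carnot = 1.740/4.890 = 0.3558 kW = 1214 Btu/h.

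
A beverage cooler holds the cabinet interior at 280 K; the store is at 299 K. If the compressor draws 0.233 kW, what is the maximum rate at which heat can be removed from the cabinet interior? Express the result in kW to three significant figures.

3.43 kW

The reservoir spacing is ΔT = 299 − 280 = 19.00 K.
COP_Carnot = T_C/ΔT = 280.00/19.00 = 14.74.
Q̇_max = COP_Carnot × Ẇ = 14.74 × 0.2330 kW = 3.434 kW.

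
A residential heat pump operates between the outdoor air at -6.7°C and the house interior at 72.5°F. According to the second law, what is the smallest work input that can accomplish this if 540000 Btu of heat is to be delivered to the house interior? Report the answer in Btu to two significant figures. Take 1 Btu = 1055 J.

In absolute terms T_C = 266.45 K and T_H = 295.65 K, so ΔT = 29.20 K.
The reversible limit is COP_HP = T_H/ΔT = 10.13, so W_min = Q_H/COP = Q_H·ΔT/T_H.
W_min = 540000 × 29.20/295.65 = 53330 Btu.

53000 Btu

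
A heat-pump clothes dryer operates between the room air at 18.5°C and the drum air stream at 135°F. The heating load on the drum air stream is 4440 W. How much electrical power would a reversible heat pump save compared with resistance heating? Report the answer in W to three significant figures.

In absolute terms T_C = 291.65 K and T_H = 330.37 K, so ΔT = 38.72 K.
COP_Carnot = T_H/ΔT = 330.37/38.72 = 8.532.
Resistance heating needs Ẇ_res = Q̇_H = 4440 W; the reversible heat pump needs only Ẇ_hp = Q̇_H/COP = 520.4 W.
Saving = 4440 − 520.4 = 3920 W.

3920 W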